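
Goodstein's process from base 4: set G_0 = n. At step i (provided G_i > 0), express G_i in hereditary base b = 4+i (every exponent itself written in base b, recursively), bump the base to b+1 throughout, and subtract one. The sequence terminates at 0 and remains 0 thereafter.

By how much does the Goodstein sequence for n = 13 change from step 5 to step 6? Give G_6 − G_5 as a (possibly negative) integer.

1

[0] 13 ≡ 3·4 + 1 (base 4). Lift 5: 16. −1: 15.
[1] 15 ≡ 3·5 (base 5). Lift 6: 18. −1: 17.
[2] 17 ≡ 2·6 + 5 (base 6). Lift 7: 19. −1: 18.
[3] 18 ≡ 2·7 + 4 (base 7). Lift 8: 20. −1: 19.
[4] 19 ≡ 2·8 + 3 (base 8). Lift 9: 21. −1: 20.
[5] 20 ≡ 2·9 + 2 (base 9). Lift 10: 22. −1: 21.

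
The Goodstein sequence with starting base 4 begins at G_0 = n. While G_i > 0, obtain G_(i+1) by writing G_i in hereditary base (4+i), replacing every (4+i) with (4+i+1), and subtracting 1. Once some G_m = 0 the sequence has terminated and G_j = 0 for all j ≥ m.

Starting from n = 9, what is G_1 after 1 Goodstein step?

10

i=0: 9 = 2·4 + 1 (b=4); 4→5: 2·5 + 1 = 11; 11−1 = 10
i=1: 10 = 2·5 (b=5); 5→6: 2·6 = 12; 12−1 = 11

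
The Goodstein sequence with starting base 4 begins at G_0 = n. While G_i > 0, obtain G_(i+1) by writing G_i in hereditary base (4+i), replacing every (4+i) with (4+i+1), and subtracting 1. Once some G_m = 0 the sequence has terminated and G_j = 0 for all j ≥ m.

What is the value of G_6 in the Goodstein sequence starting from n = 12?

G_0 = 12. HB_4(12) = 3·4. Bump = 15. G_1 = 14.
G_1 = 14. HB_5(14) = 2·5 + 4. Bump = 16. G_2 = 15.
G_2 = 15. HB_6(15) = 2·6 + 3. Bump = 17. G_3 = 16.
G_3 = 16. HB_7(16) = 2·7 + 2. Bump = 18. G_4 = 17.
G_4 = 17. HB_8(17) = 2·8 + 1. Bump = 19. G_5 = 18.
G_5 = 18. HB_9(18) = 2·9. Bump = 20. G_6 = 19.

19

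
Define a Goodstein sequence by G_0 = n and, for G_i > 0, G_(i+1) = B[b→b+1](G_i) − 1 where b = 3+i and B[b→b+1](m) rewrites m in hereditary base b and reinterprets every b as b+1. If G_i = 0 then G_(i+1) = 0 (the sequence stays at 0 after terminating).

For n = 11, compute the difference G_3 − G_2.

step 0: 11 = 3^2 + 2; sub 4 for 3: 4^2 + 2; = 18; G_1 = 18−1 = 17
step 1: 17 = 4^2 + 1; sub 5 for 4: 5^2 + 1; = 26; G_2 = 26−1 = 25
step 2: 25 = 5^2; sub 6 for 5: 6^2; = 36; G_3 = 36−1 = 35

10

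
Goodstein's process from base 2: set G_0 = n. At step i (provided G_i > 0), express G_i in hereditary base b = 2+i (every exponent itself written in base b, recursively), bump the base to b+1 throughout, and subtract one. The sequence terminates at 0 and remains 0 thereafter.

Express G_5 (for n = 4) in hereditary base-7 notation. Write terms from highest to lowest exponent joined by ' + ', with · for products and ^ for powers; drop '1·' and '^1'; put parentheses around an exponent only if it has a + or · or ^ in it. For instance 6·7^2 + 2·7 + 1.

[0] 4 ≡ 2^2 (base 2). Lift 3: 27. −1: 26.
[1] 26 ≡ 2·3^2 + 2·3 + 2 (base 3). Lift 4: 42. −1: 41.
[2] 41 ≡ 2·4^2 + 2·4 + 1 (base 4). Lift 5: 61. −1: 60.
[3] 60 ≡ 2·5^2 + 2·5 (base 5). Lift 6: 84. −1: 83.
[4] 83 ≡ 2·6^2 + 6 + 5 (base 6). Lift 7: 110. −1: 109.
[5] 109 ≡ 2·7^2 + 7 + 4 (base 7). Lift 8: 140. −1: 139.

2·7^2 + 7 + 4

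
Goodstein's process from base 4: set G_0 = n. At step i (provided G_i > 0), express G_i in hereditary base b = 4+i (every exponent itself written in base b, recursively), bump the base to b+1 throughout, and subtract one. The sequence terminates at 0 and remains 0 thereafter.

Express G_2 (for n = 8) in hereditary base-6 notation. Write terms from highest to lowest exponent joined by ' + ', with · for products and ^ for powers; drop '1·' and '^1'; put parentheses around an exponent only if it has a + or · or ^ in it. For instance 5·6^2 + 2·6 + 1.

6 + 3

step 0: 8 = 2·4; sub 5 for 4: 2·5; = 10; G_1 = 10−1 = 9
step 1: 9 = 5 + 4; sub 6 for 5: 6 + 4; = 10; G_2 = 10−1 = 9
step 2: 9 = 6 + 3; sub 7 for 6: 7 + 3; = 10; G_3 = 10−1 = 9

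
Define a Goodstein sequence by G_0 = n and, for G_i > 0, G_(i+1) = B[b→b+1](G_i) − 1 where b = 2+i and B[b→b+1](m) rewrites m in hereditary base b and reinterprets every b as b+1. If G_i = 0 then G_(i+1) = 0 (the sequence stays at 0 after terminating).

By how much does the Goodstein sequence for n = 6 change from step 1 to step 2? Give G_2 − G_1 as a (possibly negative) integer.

228

6 —HB2→ 2^2 + 2 —bump→ 3^3 + 3 = 30 —(−1)→ 29
29 —HB3→ 3^3 + 2 —bump→ 4^4 + 2 = 258 —(−1)→ 257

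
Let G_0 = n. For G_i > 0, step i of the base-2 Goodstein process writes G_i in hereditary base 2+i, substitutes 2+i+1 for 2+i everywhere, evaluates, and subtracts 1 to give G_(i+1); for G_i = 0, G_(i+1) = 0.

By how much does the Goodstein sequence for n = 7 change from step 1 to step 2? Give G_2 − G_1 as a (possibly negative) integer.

229

i=0: 7 = 2^2 + 2 + 1 (b=2); 2→3: 3^3 + 3 + 1 = 31; 31−1 = 30
i=1: 30 = 3^3 + 3 (b=3); 3→4: 4^4 + 4 = 260; 260−1 = 259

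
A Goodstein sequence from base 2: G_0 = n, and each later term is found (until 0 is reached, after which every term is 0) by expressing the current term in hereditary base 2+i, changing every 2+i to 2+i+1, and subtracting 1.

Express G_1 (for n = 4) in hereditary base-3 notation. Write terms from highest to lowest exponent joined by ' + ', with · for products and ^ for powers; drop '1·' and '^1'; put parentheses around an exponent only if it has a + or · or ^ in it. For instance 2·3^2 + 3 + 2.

2·3^2 + 2·3 + 2

(0) 4|_2 = 2^2 ↦ 3^3|_3 = 27 ⇒ 26
(1) 26|_3 = 2·3^2 + 2·3 + 2 ↦ 2·4^2 + 2·4 + 2|_4 = 42 ⇒ 41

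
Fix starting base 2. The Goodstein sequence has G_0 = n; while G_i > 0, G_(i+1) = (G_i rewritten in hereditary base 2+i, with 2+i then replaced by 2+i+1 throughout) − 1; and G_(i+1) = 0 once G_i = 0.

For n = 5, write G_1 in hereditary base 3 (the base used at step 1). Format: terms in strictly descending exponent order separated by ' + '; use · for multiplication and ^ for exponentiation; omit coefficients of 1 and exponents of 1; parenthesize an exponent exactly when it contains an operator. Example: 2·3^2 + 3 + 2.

(0) 5|_2 = 2^2 + 1 ↦ 3^3 + 1|_3 = 28 ⇒ 27
(1) 27|_3 = 3^3 ↦ 4^4|_4 = 256 ⇒ 255

3^3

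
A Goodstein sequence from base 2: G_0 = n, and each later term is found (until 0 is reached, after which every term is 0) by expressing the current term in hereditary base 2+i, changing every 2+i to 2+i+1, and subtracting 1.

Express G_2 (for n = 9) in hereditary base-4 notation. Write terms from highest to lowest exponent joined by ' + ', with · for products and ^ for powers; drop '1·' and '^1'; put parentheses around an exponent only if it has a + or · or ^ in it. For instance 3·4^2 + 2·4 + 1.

3·4^4 + 3·4^3 + 3·4^2 + 3·4 + 3

i=0: 9 = 2^(2 + 1) + 1 (b=2); 2→3: 3^(3 + 1) + 1 = 82; 82−1 = 81
i=1: 81 = 3^(3 + 1) (b=3); 3→4: 4^(4 + 1) = 1024; 1024−1 = 1023
i=2: 1023 = 3·4^4 + 3·4^3 + 3·4^2 + 3·4 + 3 (b=4); 4→5: 3·5^5 + 3·5^3 + 3·5^2 + 3·5 + 3 = 9843; 9843−1 = 9842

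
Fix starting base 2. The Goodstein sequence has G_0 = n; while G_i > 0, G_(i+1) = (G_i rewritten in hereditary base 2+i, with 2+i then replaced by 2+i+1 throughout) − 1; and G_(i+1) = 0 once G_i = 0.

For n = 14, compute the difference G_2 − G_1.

(0) 14|_2 = 2^(2 + 1) + 2^2 + 2 ↦ 3^(3 + 1) + 3^3 + 3|_3 = 111 ⇒ 110
(1) 110|_3 = 3^(3 + 1) + 3^3 + 2 ↦ 4^(4 + 1) + 4^4 + 2|_4 = 1282 ⇒ 1281

1171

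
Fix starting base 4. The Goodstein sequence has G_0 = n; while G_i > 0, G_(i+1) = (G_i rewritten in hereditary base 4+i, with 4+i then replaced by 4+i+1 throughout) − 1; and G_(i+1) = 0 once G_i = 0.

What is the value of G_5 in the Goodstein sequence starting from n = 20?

81

(0) 20|_4 = 4^2 + 4 ↦ 5^2 + 5|_5 = 30 ⇒ 29
(1) 29|_5 = 5^2 + 4 ↦ 6^2 + 4|_6 = 40 ⇒ 39
(2) 39|_6 = 6^2 + 3 ↦ 7^2 + 3|_7 = 52 ⇒ 51
(3) 51|_7 = 7^2 + 2 ↦ 8^2 + 2|_8 = 66 ⇒ 65
(4) 65|_8 = 8^2 + 1 ↦ 9^2 + 1|_9 = 82 ⇒ 81
(5) 81|_9 = 9^2 ↦ 10^2|_10 = 100 ⇒ 99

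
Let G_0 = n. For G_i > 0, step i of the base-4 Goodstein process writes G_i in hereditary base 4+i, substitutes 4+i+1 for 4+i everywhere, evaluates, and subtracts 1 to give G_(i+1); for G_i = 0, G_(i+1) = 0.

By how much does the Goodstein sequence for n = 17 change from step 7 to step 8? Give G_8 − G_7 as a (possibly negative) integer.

4

G_0=17  [base 4] 4^2 + 1  →[4↦5]→  5^2 + 1 = 26  −1 ⇒ G_1=25
G_1=25  [base 5] 5^2  →[5↦6]→  6^2 = 36  −1 ⇒ G_2=35
G_2=35  [base 6] 5·6 + 5  →[6↦7]→  5·7 + 5 = 40  −1 ⇒ G_3=39
G_3=39  [base 7] 5·7 + 4  →[7↦8]→  5·8 + 4 = 44  −1 ⇒ G_4=43
G_4=43  [base 8] 5·8 + 3  →[8↦9]→  5·9 + 3 = 48  −1 ⇒ G_5=47
G_5=47  [base 9] 5·9 + 2  →[9↦10]→  5·10 + 2 = 52  −1 ⇒ G_6=51
G_6=51  [base 10] 5·10 + 1  →[10↦11]→  5·11 + 1 = 56  −1 ⇒ G_7=55
G_7=55  [base 11] 5·11  →[11↦12]→  5·12 = 60  −1 ⇒ G_8=59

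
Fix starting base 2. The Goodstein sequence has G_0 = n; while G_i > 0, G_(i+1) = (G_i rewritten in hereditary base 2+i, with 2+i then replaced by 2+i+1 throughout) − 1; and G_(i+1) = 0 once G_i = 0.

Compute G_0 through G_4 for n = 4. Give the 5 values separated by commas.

[0] 4 ≡ 2^2 (base 2). Lift 3: 27. −1: 26.
[1] 26 ≡ 2·3^2 + 2·3 + 2 (base 3). Lift 4: 42. −1: 41.
[2] 41 ≡ 2·4^2 + 2·4 + 1 (base 4). Lift 5: 61. −1: 60.
[3] 60 ≡ 2·5^2 + 2·5 (base 5). Lift 6: 84. −1: 83.

4, 26, 41, 60, 83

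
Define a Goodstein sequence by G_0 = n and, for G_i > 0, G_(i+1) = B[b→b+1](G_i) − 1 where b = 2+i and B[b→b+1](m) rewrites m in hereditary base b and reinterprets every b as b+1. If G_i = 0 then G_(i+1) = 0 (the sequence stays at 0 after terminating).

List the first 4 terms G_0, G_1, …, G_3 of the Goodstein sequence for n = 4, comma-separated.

(0) 4|_2 = 2^2 ↦ 3^3|_3 = 27 ⇒ 26
(1) 26|_3 = 2·3^2 + 2·3 + 2 ↦ 2·4^2 + 2·4 + 2|_4 = 42 ⇒ 41
(2) 41|_4 = 2·4^2 + 2·4 + 1 ↦ 2·5^2 + 2·5 + 1|_5 = 61 ⇒ 60

4, 26, 41, 60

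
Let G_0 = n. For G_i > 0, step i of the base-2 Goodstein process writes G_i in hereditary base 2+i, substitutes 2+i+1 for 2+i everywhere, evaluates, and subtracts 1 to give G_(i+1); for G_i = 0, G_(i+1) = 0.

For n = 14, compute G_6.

134404971

i=0: 14 = 2^(2 + 1) + 2^2 + 2 (b=2); 2→3: 3^(3 + 1) + 3^3 + 3 = 111; 111−1 = 110
i=1: 110 = 3^(3 + 1) + 3^3 + 2 (b=3); 3→4: 4^(4 + 1) + 4^4 + 2 = 1282; 1282−1 = 1281
i=2: 1281 = 4^(4 + 1) + 4^4 + 1 (b=4); 4→5: 5^(5 + 1) + 5^5 + 1 = 18751; 18751−1 = 18750
i=3: 18750 = 5^(5 + 1) + 5^5 (b=5); 5→6: 6^(6 + 1) + 6^6 = 326592; 326592−1 = 326591
i=4: 326591 = 6^(6 + 1) + 5·6^5 + 5·6^4 + 5·6^3 + 5·6^2 + 5·6 + 5 (b=6); 6→7: 7^(7 + 1) + 5·7^5 + 5·7^4 + 5·7^3 + 5·7^2 + 5·7 + 5 = 5862841; 5862841−1 = 5862840
i=5: 5862840 = 7^(7 + 1) + 5·7^5 + 5·7^4 + 5·7^3 + 5·7^2 + 5·7 + 4 (b=7); 7→8: 8^(8 + 1) + 5·8^5 + 5·8^4 + 5·8^3 + 5·8^2 + 5·8 + 4 = 134404972; 134404972−1 = 134404971
i=6: 134404971 = 8^(8 + 1) + 5·8^5 + 5·8^4 + 5·8^3 + 5·8^2 + 5·8 + 3 (b=8); 8→9: 9^(9 + 1) + 5·9^5 + 5·9^4 + 5·9^3 + 5·9^2 + 5·9 + 3 = 3487116549; 3487116549−1 = 3487116548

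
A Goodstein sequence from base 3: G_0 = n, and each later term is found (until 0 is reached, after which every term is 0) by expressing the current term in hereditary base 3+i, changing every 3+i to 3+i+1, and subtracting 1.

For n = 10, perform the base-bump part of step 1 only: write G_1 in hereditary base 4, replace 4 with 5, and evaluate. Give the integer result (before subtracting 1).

10 —HB3→ 3^2 + 1 —bump→ 4^2 + 1 = 17 —(−1)→ 16
16 —HB4→ 4^2 —bump→ 5^2 = 25 —(−1)→ 24

25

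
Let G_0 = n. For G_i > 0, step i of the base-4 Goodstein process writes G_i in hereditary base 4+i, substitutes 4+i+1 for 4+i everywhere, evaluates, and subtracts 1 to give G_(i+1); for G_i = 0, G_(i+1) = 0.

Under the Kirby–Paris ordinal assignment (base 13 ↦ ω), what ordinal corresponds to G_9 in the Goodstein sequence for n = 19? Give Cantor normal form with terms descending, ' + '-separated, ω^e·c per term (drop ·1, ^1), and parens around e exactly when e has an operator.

base 4: 19 = 4^2 + 3; at 5: 5^2 + 3 = 28; next = 27
base 5: 27 = 5^2 + 2; at 6: 6^2 + 2 = 38; next = 37
base 6: 37 = 6^2 + 1; at 7: 7^2 + 1 = 50; next = 49
base 7: 49 = 7^2; at 8: 8^2 = 64; next = 63
base 8: 63 = 7·8 + 7; at 9: 7·9 + 7 = 70; next = 69
base 9: 69 = 7·9 + 6; at 10: 7·10 + 6 = 76; next = 75
base 10: 75 = 7·10 + 5; at 11: 7·11 + 5 = 82; next = 81
base 11: 81 = 7·11 + 4; at 12: 7·12 + 4 = 88; next = 87
base 12: 87 = 7·12 + 3; at 13: 7·13 + 3 = 94; next = 93

ω·7 + 2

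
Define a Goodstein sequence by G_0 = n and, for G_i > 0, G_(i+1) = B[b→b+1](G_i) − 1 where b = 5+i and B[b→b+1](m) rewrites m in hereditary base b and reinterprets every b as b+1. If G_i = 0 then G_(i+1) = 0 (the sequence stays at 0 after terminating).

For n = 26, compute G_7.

G_0 = 26. HB_5(26) = 5^2 + 1. Bump = 37. G_1 = 36.
G_1 = 36. HB_6(36) = 6^2. Bump = 49. G_2 = 48.
G_2 = 48. HB_7(48) = 6·7 + 6. Bump = 54. G_3 = 53.
G_3 = 53. HB_8(53) = 6·8 + 5. Bump = 59. G_4 = 58.
G_4 = 58. HB_9(58) = 6·9 + 4. Bump = 64. G_5 = 63.
G_5 = 63. HB_10(63) = 6·10 + 3. Bump = 69. G_6 = 68.
G_6 = 68. HB_11(68) = 6·11 + 2. Bump = 74. G_7 = 73.
G_7 = 73. HB_12(73) = 6·12 + 1. Bump = 79. G_8 = 78.

73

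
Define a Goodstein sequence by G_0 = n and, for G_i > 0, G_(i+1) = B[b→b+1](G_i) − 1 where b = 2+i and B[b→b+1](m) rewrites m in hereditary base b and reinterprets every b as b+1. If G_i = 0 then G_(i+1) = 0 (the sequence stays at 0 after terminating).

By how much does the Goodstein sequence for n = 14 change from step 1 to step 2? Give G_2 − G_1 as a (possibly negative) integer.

1171

[0] 14 ≡ 2^(2 + 1) + 2^2 + 2 (base 2). Lift 3: 111. −1: 110.
[1] 110 ≡ 3^(3 + 1) + 3^3 + 2 (base 3). Lift 4: 1282. −1: 1281.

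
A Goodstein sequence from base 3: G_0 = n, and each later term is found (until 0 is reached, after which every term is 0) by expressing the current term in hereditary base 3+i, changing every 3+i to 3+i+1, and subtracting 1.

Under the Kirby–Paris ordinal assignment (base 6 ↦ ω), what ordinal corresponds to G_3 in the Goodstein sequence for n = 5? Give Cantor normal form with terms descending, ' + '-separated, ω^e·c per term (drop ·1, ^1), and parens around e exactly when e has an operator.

5

[0] 5 ≡ 3 + 2 (base 3). Lift 4: 6. −1: 5.
[1] 5 ≡ 4 + 1 (base 4). Lift 5: 6. −1: 5.
[2] 5 ≡ 5 (base 5). Lift 6: 6. −1: 5.
[3] 5 ≡ 5 (base 6). Lift 7: 5. −1: 4.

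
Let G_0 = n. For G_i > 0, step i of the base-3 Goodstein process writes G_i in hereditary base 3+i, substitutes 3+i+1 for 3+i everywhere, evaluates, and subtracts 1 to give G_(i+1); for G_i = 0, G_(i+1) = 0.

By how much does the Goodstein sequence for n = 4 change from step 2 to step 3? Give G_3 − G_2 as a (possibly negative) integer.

i=0: 4 = 3 + 1 (b=3); 3→4: 4 + 1 = 5; 5−1 = 4
i=1: 4 = 4 (b=4); 4→5: 5 = 5; 5−1 = 4
i=2: 4 = 4 (b=5); 5→6: 4 = 4; 4−1 = 3

-1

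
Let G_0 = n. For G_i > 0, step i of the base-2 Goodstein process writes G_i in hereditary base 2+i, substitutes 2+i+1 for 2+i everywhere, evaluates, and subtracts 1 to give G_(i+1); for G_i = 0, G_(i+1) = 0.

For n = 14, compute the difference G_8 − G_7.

96513439003

14 —HB2→ 2^(2 + 1) + 2^2 + 2 —bump→ 3^(3 + 1) + 3^3 + 3 = 111 —(−1)→ 110
110 —HB3→ 3^(3 + 1) + 3^3 + 2 —bump→ 4^(4 + 1) + 4^4 + 2 = 1282 —(−1)→ 1281
1281 —HB4→ 4^(4 + 1) + 4^4 + 1 —bump→ 5^(5 + 1) + 5^5 + 1 = 18751 —(−1)→ 18750
18750 —HB5→ 5^(5 + 1) + 5^5 —bump→ 6^(6 + 1) + 6^6 = 326592 —(−1)→ 326591
326591 —HB6→ 6^(6 + 1) + 5·6^5 + 5·6^4 + 5·6^3 + 5·6^2 + 5·6 + 5 —bump→ 7^(7 + 1) + 5·7^5 + 5·7^4 + 5·7^3 + 5·7^2 + 5·7 + 5 = 5862841 —(−1)→ 5862840
5862840 —HB7→ 7^(7 + 1) + 5·7^5 + 5·7^4 + 5·7^3 + 5·7^2 + 5·7 + 4 —bump→ 8^(8 + 1) + 5·8^5 + 5·8^4 + 5·8^3 + 5·8^2 + 5·8 + 4 = 134404972 —(−1)→ 134404971
134404971 —HB8→ 8^(8 + 1) + 5·8^5 + 5·8^4 + 5·8^3 + 5·8^2 + 5·8 + 3 —bump→ 9^(9 + 1) + 5·9^5 + 5·9^4 + 5·9^3 + 5·9^2 + 5·9 + 3 = 3487116549 —(−1)→ 3487116548
3487116548 —HB9→ 9^(9 + 1) + 5·9^5 + 5·9^4 + 5·9^3 + 5·9^2 + 5·9 + 2 —bump→ 10^(10 + 1) + 5·10^5 + 5·10^4 + 5·10^3 + 5·10^2 + 5·10 + 2 = 100000555552 —(−1)→ 100000555551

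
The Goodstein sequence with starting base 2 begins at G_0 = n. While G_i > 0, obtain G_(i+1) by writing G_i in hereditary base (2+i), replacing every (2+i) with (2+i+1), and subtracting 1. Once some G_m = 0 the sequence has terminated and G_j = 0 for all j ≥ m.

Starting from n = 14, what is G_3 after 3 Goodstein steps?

18750

i=0: 14 = 2^(2 + 1) + 2^2 + 2 (b=2); 2→3: 3^(3 + 1) + 3^3 + 3 = 111; 111−1 = 110
i=1: 110 = 3^(3 + 1) + 3^3 + 2 (b=3); 3→4: 4^(4 + 1) + 4^4 + 2 = 1282; 1282−1 = 1281
i=2: 1281 = 4^(4 + 1) + 4^4 + 1 (b=4); 4→5: 5^(5 + 1) + 5^5 + 1 = 18751; 18751−1 = 18750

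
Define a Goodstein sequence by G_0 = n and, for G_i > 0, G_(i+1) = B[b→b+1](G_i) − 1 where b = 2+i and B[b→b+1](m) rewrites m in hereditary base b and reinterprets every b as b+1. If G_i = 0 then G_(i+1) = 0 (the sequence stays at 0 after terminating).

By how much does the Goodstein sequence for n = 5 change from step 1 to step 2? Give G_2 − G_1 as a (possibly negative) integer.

228

G_0 = 5. HB_2(5) = 2^2 + 1. Bump = 28. G_1 = 27.
G_1 = 27. HB_3(27) = 3^3. Bump = 256. G_2 = 255.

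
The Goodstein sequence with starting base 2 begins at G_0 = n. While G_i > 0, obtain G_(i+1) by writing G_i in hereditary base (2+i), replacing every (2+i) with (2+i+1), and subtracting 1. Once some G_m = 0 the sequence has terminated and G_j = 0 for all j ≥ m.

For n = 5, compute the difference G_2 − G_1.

228

(0) 5|_2 = 2^2 + 1 ↦ 3^3 + 1|_3 = 28 ⇒ 27
(1) 27|_3 = 3^3 ↦ 4^4|_4 = 256 ⇒ 255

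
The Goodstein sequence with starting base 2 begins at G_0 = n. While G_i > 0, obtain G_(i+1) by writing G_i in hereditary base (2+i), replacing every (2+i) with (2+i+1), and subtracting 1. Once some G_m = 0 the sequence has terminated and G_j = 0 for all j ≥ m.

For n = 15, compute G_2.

G_0 = 15. HB_2(15) = 2^(2 + 1) + 2^2 + 2 + 1. Bump = 112. G_1 = 111.
G_1 = 111. HB_3(111) = 3^(3 + 1) + 3^3 + 3. Bump = 1284. G_2 = 1283.

1283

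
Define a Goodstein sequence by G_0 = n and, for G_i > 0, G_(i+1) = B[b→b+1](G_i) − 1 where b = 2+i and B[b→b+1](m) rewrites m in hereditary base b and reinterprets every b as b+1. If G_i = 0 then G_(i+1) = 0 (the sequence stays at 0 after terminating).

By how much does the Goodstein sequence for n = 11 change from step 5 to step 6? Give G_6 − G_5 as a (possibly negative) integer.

128452926

11 —HB2→ 2^(2 + 1) + 2 + 1 —bump→ 3^(3 + 1) + 3 + 1 = 85 —(−1)→ 84
84 —HB3→ 3^(3 + 1) + 3 —bump→ 4^(4 + 1) + 4 = 1028 —(−1)→ 1027
1027 —HB4→ 4^(4 + 1) + 3 —bump→ 5^(5 + 1) + 3 = 15628 —(−1)→ 15627
15627 —HB5→ 5^(5 + 1) + 2 —bump→ 6^(6 + 1) + 2 = 279938 —(−1)→ 279937
279937 —HB6→ 6^(6 + 1) + 1 —bump→ 7^(7 + 1) + 1 = 5764802 —(−1)→ 5764801
5764801 —HB7→ 7^(7 + 1) —bump→ 8^(8 + 1) = 134217728 —(−1)→ 134217727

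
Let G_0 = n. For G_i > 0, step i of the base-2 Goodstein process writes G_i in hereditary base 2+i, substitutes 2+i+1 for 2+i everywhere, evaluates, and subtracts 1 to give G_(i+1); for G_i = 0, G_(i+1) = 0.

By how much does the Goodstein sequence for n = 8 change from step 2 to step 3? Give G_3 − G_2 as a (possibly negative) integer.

G_0 = 8. HB_2(8) = 2^(2 + 1). Bump = 81. G_1 = 80.
G_1 = 80. HB_3(80) = 2·3^3 + 2·3^2 + 2·3 + 2. Bump = 554. G_2 = 553.
G_2 = 553. HB_4(553) = 2·4^4 + 2·4^2 + 2·4 + 1. Bump = 6311. G_3 = 6310.

5757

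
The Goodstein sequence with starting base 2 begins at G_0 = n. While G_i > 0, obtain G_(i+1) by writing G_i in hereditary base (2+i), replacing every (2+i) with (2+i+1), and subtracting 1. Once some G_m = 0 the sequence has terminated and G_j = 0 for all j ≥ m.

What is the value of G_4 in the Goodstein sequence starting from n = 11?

(0) 11|_2 = 2^(2 + 1) + 2 + 1 ↦ 3^(3 + 1) + 3 + 1|_3 = 85 ⇒ 84
(1) 84|_3 = 3^(3 + 1) + 3 ↦ 4^(4 + 1) + 4|_4 = 1028 ⇒ 1027
(2) 1027|_4 = 4^(4 + 1) + 3 ↦ 5^(5 + 1) + 3|_5 = 15628 ⇒ 15627
(3) 15627|_5 = 5^(5 + 1) + 2 ↦ 6^(6 + 1) + 2|_6 = 279938 ⇒ 279937
(4) 279937|_6 = 6^(6 + 1) + 1 ↦ 7^(7 + 1) + 1|_7 = 5764802 ⇒ 5764801

279937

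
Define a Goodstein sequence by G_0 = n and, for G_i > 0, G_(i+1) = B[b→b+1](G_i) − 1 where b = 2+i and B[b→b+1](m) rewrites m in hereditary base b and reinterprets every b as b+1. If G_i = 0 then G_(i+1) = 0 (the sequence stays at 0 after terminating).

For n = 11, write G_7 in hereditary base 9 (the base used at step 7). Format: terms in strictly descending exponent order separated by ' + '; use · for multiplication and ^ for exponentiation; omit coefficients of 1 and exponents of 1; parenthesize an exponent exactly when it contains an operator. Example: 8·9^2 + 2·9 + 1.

7·9^9 + 7·9^7 + 7·9^6 + 7·9^5 + 7·9^4 + 7·9^3 + 7·9^2 + 7·9 + 6

G_0 = 11. HB_2(11) = 2^(2 + 1) + 2 + 1. Bump = 85. G_1 = 84.
G_1 = 84. HB_3(84) = 3^(3 + 1) + 3. Bump = 1028. G_2 = 1027.
G_2 = 1027. HB_4(1027) = 4^(4 + 1) + 3. Bump = 15628. G_3 = 15627.
G_3 = 15627. HB_5(15627) = 5^(5 + 1) + 2. Bump = 279938. G_4 = 279937.
G_4 = 279937. HB_6(279937) = 6^(6 + 1) + 1. Bump = 5764802. G_5 = 5764801.
G_5 = 5764801. HB_7(5764801) = 7^(7 + 1). Bump = 134217728. G_6 = 134217727.
G_6 = 134217727. HB_8(134217727) = 7·8^8 + 7·8^7 + 7·8^6 + 7·8^5 + 7·8^4 + 7·8^3 + 7·8^2 + 7·8 + 7. Bump = 2749609303. G_7 = 2749609302.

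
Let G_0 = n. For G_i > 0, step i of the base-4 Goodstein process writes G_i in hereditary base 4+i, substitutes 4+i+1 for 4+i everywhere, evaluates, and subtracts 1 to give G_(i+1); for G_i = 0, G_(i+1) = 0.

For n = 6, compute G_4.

(0) 6|_4 = 4 + 2 ↦ 5 + 2|_5 = 7 ⇒ 6
(1) 6|_5 = 5 + 1 ↦ 6 + 1|_6 = 7 ⇒ 6
(2) 6|_6 = 6 ↦ 7|_7 = 7 ⇒ 6
(3) 6|_7 = 6 ↦ 6|_8 = 6 ⇒ 5

5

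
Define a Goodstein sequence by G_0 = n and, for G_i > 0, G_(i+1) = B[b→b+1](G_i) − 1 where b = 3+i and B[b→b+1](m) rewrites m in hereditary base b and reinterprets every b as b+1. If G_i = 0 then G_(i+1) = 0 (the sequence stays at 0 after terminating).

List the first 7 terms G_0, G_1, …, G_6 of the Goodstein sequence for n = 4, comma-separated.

G_0 = 4. HB_3(4) = 3 + 1. Bump = 5. G_1 = 4.
G_1 = 4. HB_4(4) = 4. Bump = 5. G_2 = 4.
G_2 = 4. HB_5(4) = 4. Bump = 4. G_3 = 3.
G_3 = 3. HB_6(3) = 3. Bump = 3. G_4 = 2.
G_4 = 2. HB_7(2) = 2. Bump = 2. G_5 = 1.
G_5 = 1. HB_8(1) = 1. Bump = 1. G_6 = 0.

4, 4, 4, 3, 2, 1, 0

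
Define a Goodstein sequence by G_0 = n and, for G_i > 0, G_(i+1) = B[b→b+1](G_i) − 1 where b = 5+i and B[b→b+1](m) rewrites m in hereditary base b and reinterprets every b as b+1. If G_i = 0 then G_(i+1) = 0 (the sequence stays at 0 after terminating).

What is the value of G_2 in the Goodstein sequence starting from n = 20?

i=0: 20 = 4·5 (b=5); 5→6: 4·6 = 24; 24−1 = 23
i=1: 23 = 3·6 + 5 (b=6); 6→7: 3·7 + 5 = 26; 26−1 = 25
i=2: 25 = 3·7 + 4 (b=7); 7→8: 3·8 + 4 = 28; 28−1 = 27

25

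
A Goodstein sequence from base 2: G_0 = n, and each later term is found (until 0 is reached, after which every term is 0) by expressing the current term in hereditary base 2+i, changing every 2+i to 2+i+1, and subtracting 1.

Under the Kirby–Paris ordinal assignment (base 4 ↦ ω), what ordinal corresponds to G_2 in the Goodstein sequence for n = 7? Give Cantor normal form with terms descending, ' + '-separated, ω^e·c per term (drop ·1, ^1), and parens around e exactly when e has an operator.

ω^ω + 3

G_0 = 7. HB_2(7) = 2^2 + 2 + 1. Bump = 31. G_1 = 30.
G_1 = 30. HB_3(30) = 3^3 + 3. Bump = 260. G_2 = 259.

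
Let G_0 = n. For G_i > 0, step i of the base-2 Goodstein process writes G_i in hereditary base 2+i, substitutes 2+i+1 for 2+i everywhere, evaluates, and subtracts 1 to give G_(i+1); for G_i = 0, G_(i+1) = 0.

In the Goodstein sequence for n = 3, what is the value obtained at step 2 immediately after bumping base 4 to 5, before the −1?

3

[0] 3 ≡ 2 + 1 (base 2). Lift 3: 4. −1: 3.
[1] 3 ≡ 3 (base 3). Lift 4: 4. −1: 3.
[2] 3 ≡ 3 (base 4). Lift 5: 3. −1: 2.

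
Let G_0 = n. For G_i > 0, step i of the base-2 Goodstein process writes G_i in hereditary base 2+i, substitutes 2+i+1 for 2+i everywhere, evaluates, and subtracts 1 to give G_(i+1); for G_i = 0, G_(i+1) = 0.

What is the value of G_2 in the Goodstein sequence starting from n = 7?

259

(0) 7|_2 = 2^2 + 2 + 1 ↦ 3^3 + 3 + 1|_3 = 31 ⇒ 30
(1) 30|_3 = 3^3 + 3 ↦ 4^4 + 4|_4 = 260 ⇒ 259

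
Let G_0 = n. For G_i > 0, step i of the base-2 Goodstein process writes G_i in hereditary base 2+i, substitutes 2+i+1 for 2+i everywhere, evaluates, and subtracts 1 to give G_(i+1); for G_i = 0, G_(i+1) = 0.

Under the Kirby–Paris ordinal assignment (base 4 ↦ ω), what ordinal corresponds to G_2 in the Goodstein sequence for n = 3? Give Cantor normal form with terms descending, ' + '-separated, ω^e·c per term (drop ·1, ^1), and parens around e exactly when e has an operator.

(0) 3|_2 = 2 + 1 ↦ 3 + 1|_3 = 4 ⇒ 3
(1) 3|_3 = 3 ↦ 4|_4 = 4 ⇒ 3
(2) 3|_4 = 3 ↦ 3|_5 = 3 ⇒ 2

3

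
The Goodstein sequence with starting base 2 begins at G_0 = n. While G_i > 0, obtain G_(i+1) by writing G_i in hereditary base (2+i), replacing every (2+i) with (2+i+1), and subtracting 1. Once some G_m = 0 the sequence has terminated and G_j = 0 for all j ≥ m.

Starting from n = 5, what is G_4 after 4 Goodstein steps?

775

base 2: 5 = 2^2 + 1; at 3: 3^3 + 1 = 28; next = 27
base 3: 27 = 3^3; at 4: 4^4 = 256; next = 255
base 4: 255 = 3·4^3 + 3·4^2 + 3·4 + 3; at 5: 3·5^3 + 3·5^2 + 3·5 + 3 = 468; next = 467
base 5: 467 = 3·5^3 + 3·5^2 + 3·5 + 2; at 6: 3·6^3 + 3·6^2 + 3·6 + 2 = 776; next = 775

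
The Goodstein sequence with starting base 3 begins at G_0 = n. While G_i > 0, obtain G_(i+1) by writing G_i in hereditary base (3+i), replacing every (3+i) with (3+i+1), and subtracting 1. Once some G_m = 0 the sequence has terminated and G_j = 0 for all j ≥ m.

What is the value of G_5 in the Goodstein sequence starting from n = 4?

i=0: 4 = 3 + 1 (b=3); 3→4: 4 + 1 = 5; 5−1 = 4
i=1: 4 = 4 (b=4); 4→5: 5 = 5; 5−1 = 4
i=2: 4 = 4 (b=5); 5→6: 4 = 4; 4−1 = 3
i=3: 3 = 3 (b=6); 6→7: 3 = 3; 3−1 = 2
i=4: 2 = 2 (b=7); 7→8: 2 = 2; 2−1 = 1
i=5: 1 = 1 (b=8); 8→9: 1 = 1; 1−1 = 0

1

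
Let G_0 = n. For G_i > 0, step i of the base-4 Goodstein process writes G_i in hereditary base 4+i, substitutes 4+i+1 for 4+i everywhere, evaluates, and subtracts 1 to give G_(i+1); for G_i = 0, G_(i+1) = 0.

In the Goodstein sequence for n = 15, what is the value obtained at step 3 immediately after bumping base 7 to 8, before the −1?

base 4: 15 = 3·4 + 3; at 5: 3·5 + 3 = 18; next = 17
base 5: 17 = 3·5 + 2; at 6: 3·6 + 2 = 20; next = 19
base 6: 19 = 3·6 + 1; at 7: 3·7 + 1 = 22; next = 21
base 7: 21 = 3·7; at 8: 3·8 = 24; next = 23

24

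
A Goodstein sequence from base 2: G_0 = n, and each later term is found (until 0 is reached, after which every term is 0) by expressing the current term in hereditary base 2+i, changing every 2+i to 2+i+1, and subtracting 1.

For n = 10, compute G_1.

i=0: 10 = 2^(2 + 1) + 2 (b=2); 2→3: 3^(3 + 1) + 3 = 84; 84−1 = 83
i=1: 83 = 3^(3 + 1) + 2 (b=3); 3→4: 4^(4 + 1) + 2 = 1026; 1026−1 = 1025

83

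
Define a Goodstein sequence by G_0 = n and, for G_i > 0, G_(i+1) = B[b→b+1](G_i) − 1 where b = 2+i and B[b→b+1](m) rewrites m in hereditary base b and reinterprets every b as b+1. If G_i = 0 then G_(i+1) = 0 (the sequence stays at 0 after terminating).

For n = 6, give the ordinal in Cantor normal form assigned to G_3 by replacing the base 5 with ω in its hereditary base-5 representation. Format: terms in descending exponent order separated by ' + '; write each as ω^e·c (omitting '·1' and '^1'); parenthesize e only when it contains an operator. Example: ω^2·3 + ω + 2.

ω^ω

G_0 = 6. HB_2(6) = 2^2 + 2. Bump = 30. G_1 = 29.
G_1 = 29. HB_3(29) = 3^3 + 2. Bump = 258. G_2 = 257.
G_2 = 257. HB_4(257) = 4^4 + 1. Bump = 3126. G_3 = 3125.
G_3 = 3125. HB_5(3125) = 5^5. Bump = 46656. G_4 = 46655.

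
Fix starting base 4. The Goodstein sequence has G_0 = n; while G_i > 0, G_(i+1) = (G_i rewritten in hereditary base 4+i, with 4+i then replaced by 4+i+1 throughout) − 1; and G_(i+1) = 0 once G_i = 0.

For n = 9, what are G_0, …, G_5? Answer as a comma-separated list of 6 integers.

9, 10, 11, 11, 11, 11

[0] 9 ≡ 2·4 + 1 (base 4). Lift 5: 11. −1: 10.
[1] 10 ≡ 2·5 (base 5). Lift 6: 12. −1: 11.
[2] 11 ≡ 6 + 5 (base 6). Lift 7: 12. −1: 11.
[3] 11 ≡ 7 + 4 (base 7). Lift 8: 12. −1: 11.
[4] 11 ≡ 8 + 3 (base 8). Lift 9: 12. −1: 11.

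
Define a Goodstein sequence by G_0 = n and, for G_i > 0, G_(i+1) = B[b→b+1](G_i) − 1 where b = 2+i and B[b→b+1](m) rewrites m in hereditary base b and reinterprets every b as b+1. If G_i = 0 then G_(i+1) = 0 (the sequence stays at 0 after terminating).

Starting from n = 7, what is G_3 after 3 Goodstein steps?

3127

step 0: 7 = 2^2 + 2 + 1; sub 3 for 2: 3^3 + 3 + 1; = 31; G_1 = 31−1 = 30
step 1: 30 = 3^3 + 3; sub 4 for 3: 4^4 + 4; = 260; G_2 = 260−1 = 259
step 2: 259 = 4^4 + 3; sub 5 for 4: 5^5 + 3; = 3128; G_3 = 3128−1 = 3127
step 3: 3127 = 5^5 + 2; sub 6 for 5: 6^6 + 2; = 46658; G_4 = 46658−1 = 46657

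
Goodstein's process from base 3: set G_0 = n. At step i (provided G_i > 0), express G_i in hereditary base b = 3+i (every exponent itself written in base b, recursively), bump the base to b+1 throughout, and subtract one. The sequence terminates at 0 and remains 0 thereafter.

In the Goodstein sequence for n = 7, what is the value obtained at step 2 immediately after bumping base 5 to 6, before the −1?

10

base 3: 7 = 2·3 + 1; at 4: 2·4 + 1 = 9; next = 8
base 4: 8 = 2·4; at 5: 2·5 = 10; next = 9
base 5: 9 = 5 + 4; at 6: 6 + 4 = 10; next = 9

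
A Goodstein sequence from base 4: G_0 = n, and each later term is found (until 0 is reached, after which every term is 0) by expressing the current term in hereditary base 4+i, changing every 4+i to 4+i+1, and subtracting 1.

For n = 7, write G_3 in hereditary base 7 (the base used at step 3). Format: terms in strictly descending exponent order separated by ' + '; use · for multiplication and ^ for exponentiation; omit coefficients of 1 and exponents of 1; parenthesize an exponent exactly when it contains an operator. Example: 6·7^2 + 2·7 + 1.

7

G_0=7  [base 4] 4 + 3  →[4↦5]→  5 + 3 = 8  −1 ⇒ G_1=7
G_1=7  [base 5] 5 + 2  →[5↦6]→  6 + 2 = 8  −1 ⇒ G_2=7
G_2=7  [base 6] 6 + 1  →[6↦7]→  7 + 1 = 8  −1 ⇒ G_3=7
G_3=7  [base 7] 7  →[7↦8]→  8 = 8  −1 ⇒ G_4=7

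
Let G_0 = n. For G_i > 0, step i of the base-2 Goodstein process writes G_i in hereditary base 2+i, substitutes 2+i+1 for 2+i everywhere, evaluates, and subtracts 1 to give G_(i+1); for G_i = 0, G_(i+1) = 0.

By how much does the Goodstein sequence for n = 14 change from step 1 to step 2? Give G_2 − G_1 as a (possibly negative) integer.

14 —HB2→ 2^(2 + 1) + 2^2 + 2 —bump→ 3^(3 + 1) + 3^3 + 3 = 111 —(−1)→ 110
110 —HB3→ 3^(3 + 1) + 3^3 + 2 —bump→ 4^(4 + 1) + 4^4 + 2 = 1282 —(−1)→ 1281

1171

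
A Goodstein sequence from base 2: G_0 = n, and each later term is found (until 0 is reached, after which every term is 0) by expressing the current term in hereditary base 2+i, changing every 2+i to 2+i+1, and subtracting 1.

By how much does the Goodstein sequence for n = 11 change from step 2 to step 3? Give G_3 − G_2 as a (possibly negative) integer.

14600

i=0: 11 = 2^(2 + 1) + 2 + 1 (b=2); 2→3: 3^(3 + 1) + 3 + 1 = 85; 85−1 = 84
i=1: 84 = 3^(3 + 1) + 3 (b=3); 3→4: 4^(4 + 1) + 4 = 1028; 1028−1 = 1027
i=2: 1027 = 4^(4 + 1) + 3 (b=4); 4→5: 5^(5 + 1) + 3 = 15628; 15628−1 = 15627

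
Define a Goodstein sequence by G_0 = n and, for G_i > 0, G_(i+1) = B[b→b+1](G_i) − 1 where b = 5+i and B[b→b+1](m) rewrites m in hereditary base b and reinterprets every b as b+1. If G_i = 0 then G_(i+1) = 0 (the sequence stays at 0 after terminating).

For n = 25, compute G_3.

G_0=25  [base 5] 5^2  →[5↦6]→  6^2 = 36  −1 ⇒ G_1=35
G_1=35  [base 6] 5·6 + 5  →[6↦7]→  5·7 + 5 = 40  −1 ⇒ G_2=39
G_2=39  [base 7] 5·7 + 4  →[7↦8]→  5·8 + 4 = 44  −1 ⇒ G_3=43
G_3=43  [base 8] 5·8 + 3  →[8↦9]→  5·9 + 3 = 48  −1 ⇒ G_4=47

43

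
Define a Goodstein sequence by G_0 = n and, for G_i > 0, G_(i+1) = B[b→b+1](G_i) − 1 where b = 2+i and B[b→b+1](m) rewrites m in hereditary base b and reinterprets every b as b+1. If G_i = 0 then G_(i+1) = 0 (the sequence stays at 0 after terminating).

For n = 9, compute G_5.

2471826

(0) 9|_2 = 2^(2 + 1) + 1 ↦ 3^(3 + 1) + 1|_3 = 82 ⇒ 81
(1) 81|_3 = 3^(3 + 1) ↦ 4^(4 + 1)|_4 = 1024 ⇒ 1023
(2) 1023|_4 = 3·4^4 + 3·4^3 + 3·4^2 + 3·4 + 3 ↦ 3·5^5 + 3·5^3 + 3·5^2 + 3·5 + 3|_5 = 9843 ⇒ 9842
(3) 9842|_5 = 3·5^5 + 3·5^3 + 3·5^2 + 3·5 + 2 ↦ 3·6^6 + 3·6^3 + 3·6^2 + 3·6 + 2|_6 = 140744 ⇒ 140743
(4) 140743|_6 = 3·6^6 + 3·6^3 + 3·6^2 + 3·6 + 1 ↦ 3·7^7 + 3·7^3 + 3·7^2 + 3·7 + 1|_7 = 2471827 ⇒ 2471826
(5) 2471826|_7 = 3·7^7 + 3·7^3 + 3·7^2 + 3·7 ↦ 3·8^8 + 3·8^3 + 3·8^2 + 3·8|_8 = 50333400 ⇒ 50333399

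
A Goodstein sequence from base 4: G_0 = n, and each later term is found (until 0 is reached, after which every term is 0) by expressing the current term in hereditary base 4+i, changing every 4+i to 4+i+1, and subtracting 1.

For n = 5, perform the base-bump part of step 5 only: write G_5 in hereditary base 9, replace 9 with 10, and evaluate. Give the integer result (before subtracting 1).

2

(0) 5|_4 = 4 + 1 ↦ 5 + 1|_5 = 6 ⇒ 5
(1) 5|_5 = 5 ↦ 6|_6 = 6 ⇒ 5
(2) 5|_6 = 5 ↦ 5|_7 = 5 ⇒ 4
(3) 4|_7 = 4 ↦ 4|_8 = 4 ⇒ 3
(4) 3|_8 = 3 ↦ 3|_9 = 3 ⇒ 2
(5) 2|_9 = 2 ↦ 2|_10 = 2 ⇒ 1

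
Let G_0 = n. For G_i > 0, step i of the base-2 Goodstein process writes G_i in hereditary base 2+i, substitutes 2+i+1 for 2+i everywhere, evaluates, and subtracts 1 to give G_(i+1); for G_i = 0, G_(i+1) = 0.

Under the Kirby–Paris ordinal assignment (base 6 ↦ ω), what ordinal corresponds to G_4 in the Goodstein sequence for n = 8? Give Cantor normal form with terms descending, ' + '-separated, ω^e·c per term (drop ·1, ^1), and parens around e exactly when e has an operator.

i=0: 8 = 2^(2 + 1) (b=2); 2→3: 3^(3 + 1) = 81; 81−1 = 80
i=1: 80 = 2·3^3 + 2·3^2 + 2·3 + 2 (b=3); 3→4: 2·4^4 + 2·4^2 + 2·4 + 2 = 554; 554−1 = 553
i=2: 553 = 2·4^4 + 2·4^2 + 2·4 + 1 (b=4); 4→5: 2·5^5 + 2·5^2 + 2·5 + 1 = 6311; 6311−1 = 6310
i=3: 6310 = 2·5^5 + 2·5^2 + 2·5 (b=5); 5→6: 2·6^6 + 2·6^2 + 2·6 = 93396; 93396−1 = 93395
i=4: 93395 = 2·6^6 + 2·6^2 + 6 + 5 (b=6); 6→7: 2·7^7 + 2·7^2 + 7 + 5 = 1647196; 1647196−1 = 1647195

ω^ω·2 + ω^2·2 + ω + 5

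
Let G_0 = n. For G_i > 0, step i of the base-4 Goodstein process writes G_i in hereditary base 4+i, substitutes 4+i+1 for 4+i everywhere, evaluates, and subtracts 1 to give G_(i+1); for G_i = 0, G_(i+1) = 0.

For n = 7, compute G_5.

step 0: 7 = 4 + 3; sub 5 for 4: 5 + 3; = 8; G_1 = 8−1 = 7
step 1: 7 = 5 + 2; sub 6 for 5: 6 + 2; = 8; G_2 = 8−1 = 7
step 2: 7 = 6 + 1; sub 7 for 6: 7 + 1; = 8; G_3 = 8−1 = 7
step 3: 7 = 7; sub 8 for 7: 8; = 8; G_4 = 8−1 = 7
step 4: 7 = 7; sub 9 for 8: 7; = 7; G_5 = 7−1 = 6
step 5: 6 = 6; sub 10 for 9: 6; = 6; G_6 = 6−1 = 5

6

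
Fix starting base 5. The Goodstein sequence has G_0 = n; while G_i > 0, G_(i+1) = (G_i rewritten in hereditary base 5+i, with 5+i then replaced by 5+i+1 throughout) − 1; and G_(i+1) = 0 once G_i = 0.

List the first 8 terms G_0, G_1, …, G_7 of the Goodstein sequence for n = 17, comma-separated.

17 —HB5→ 3·5 + 2 —bump→ 3·6 + 2 = 20 —(−1)→ 19
19 —HB6→ 3·6 + 1 —bump→ 3·7 + 1 = 22 —(−1)→ 21
21 —HB7→ 3·7 —bump→ 3·8 = 24 —(−1)→ 23
23 —HB8→ 2·8 + 7 —bump→ 2·9 + 7 = 25 —(−1)→ 24
24 —HB9→ 2·9 + 6 —bump→ 2·10 + 6 = 26 —(−1)→ 25
25 —HB10→ 2·10 + 5 —bump→ 2·11 + 5 = 27 —(−1)→ 26
26 —HB11→ 2·11 + 4 —bump→ 2·12 + 4 = 28 —(−1)→ 27

17, 19, 21, 23, 24, 25, 26, 27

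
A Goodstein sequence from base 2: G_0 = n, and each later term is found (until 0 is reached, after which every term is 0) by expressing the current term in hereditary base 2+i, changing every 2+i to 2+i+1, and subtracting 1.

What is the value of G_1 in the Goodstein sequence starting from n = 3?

3

(0) 3|_2 = 2 + 1 ↦ 3 + 1|_3 = 4 ⇒ 3
(1) 3|_3 = 3 ↦ 4|_4 = 4 ⇒ 3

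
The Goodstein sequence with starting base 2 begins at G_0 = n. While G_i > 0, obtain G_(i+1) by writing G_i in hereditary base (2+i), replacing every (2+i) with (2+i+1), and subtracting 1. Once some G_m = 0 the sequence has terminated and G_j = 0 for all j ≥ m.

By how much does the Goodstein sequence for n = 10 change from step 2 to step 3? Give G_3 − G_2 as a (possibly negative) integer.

10 —HB2→ 2^(2 + 1) + 2 —bump→ 3^(3 + 1) + 3 = 84 —(−1)→ 83
83 —HB3→ 3^(3 + 1) + 2 —bump→ 4^(4 + 1) + 2 = 1026 —(−1)→ 1025
1025 —HB4→ 4^(4 + 1) + 1 —bump→ 5^(5 + 1) + 1 = 15626 —(−1)→ 15625

14600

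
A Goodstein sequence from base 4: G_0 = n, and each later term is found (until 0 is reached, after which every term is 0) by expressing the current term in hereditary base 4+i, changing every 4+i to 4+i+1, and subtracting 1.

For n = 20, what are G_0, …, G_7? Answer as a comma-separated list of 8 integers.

20, 29, 39, 51, 65, 81, 99, 107

G_0 = 20. HB_4(20) = 4^2 + 4. Bump = 30. G_1 = 29.
G_1 = 29. HB_5(29) = 5^2 + 4. Bump = 40. G_2 = 39.
G_2 = 39. HB_6(39) = 6^2 + 3. Bump = 52. G_3 = 51.
G_3 = 51. HB_7(51) = 7^2 + 2. Bump = 66. G_4 = 65.
G_4 = 65. HB_8(65) = 8^2 + 1. Bump = 82. G_5 = 81.
G_5 = 81. HB_9(81) = 9^2. Bump = 100. G_6 = 99.
G_6 = 99. HB_10(99) = 9·10 + 9. Bump = 108. G_7 = 107.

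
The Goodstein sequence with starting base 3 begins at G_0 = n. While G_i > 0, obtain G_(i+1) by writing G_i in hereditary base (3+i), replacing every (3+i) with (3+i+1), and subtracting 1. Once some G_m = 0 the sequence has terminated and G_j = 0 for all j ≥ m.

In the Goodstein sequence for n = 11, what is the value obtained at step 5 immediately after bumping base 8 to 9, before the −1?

48

base 3: 11 = 3^2 + 2; at 4: 4^2 + 2 = 18; next = 17
base 4: 17 = 4^2 + 1; at 5: 5^2 + 1 = 26; next = 25
base 5: 25 = 5^2; at 6: 6^2 = 36; next = 35
base 6: 35 = 5·6 + 5; at 7: 5·7 + 5 = 40; next = 39
base 7: 39 = 5·7 + 4; at 8: 5·8 + 4 = 44; next = 43
base 8: 43 = 5·8 + 3; at 9: 5·9 + 3 = 48; next = 47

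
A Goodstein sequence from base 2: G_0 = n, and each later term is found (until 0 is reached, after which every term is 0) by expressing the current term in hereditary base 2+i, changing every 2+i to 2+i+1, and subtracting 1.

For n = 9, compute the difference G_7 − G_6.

9 —HB2→ 2^(2 + 1) + 1 —bump→ 3^(3 + 1) + 1 = 82 —(−1)→ 81
81 —HB3→ 3^(3 + 1) —bump→ 4^(4 + 1) = 1024 —(−1)→ 1023
1023 —HB4→ 3·4^4 + 3·4^3 + 3·4^2 + 3·4 + 3 —bump→ 3·5^5 + 3·5^3 + 3·5^2 + 3·5 + 3 = 9843 —(−1)→ 9842
9842 —HB5→ 3·5^5 + 3·5^3 + 3·5^2 + 3·5 + 2 —bump→ 3·6^6 + 3·6^3 + 3·6^2 + 3·6 + 2 = 140744 —(−1)→ 140743
140743 —HB6→ 3·6^6 + 3·6^3 + 3·6^2 + 3·6 + 1 —bump→ 3·7^7 + 3·7^3 + 3·7^2 + 3·7 + 1 = 2471827 —(−1)→ 2471826
2471826 —HB7→ 3·7^7 + 3·7^3 + 3·7^2 + 3·7 —bump→ 3·8^8 + 3·8^3 + 3·8^2 + 3·8 = 50333400 —(−1)→ 50333399
50333399 —HB8→ 3·8^8 + 3·8^3 + 3·8^2 + 2·8 + 7 —bump→ 3·9^9 + 3·9^3 + 3·9^2 + 2·9 + 7 = 1162263922 —(−1)→ 1162263921

1111930522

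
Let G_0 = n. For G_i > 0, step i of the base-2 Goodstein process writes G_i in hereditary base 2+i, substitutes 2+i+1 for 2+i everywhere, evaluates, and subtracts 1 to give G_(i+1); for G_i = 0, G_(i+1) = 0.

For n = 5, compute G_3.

467

i=0: 5 = 2^2 + 1 (b=2); 2→3: 3^3 + 1 = 28; 28−1 = 27
i=1: 27 = 3^3 (b=3); 3→4: 4^4 = 256; 256−1 = 255
i=2: 255 = 3·4^3 + 3·4^2 + 3·4 + 3 (b=4); 4→5: 3·5^3 + 3·5^2 + 3·5 + 3 = 468; 468−1 = 467
i=3: 467 = 3·5^3 + 3·5^2 + 3·5 + 2 (b=5); 5→6: 3·6^3 + 3·6^2 + 3·6 + 2 = 776; 776−1 = 775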